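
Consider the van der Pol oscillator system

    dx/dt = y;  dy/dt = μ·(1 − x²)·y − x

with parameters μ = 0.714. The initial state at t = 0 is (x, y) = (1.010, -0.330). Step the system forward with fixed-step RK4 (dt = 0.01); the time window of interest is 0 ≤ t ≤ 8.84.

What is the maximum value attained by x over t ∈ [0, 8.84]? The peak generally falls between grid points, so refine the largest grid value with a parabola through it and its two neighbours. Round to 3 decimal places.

max x = 1.966

t=0.000: state=(1.010, -0.330)
step 1 (dt=0.01): k1=(-0.330, -1.005), k2=(-0.335, -1.004), k3=(-0.335, -1.004), k4=(-0.340, -1.003); state += dt/6·(k1+2k2+2k3+k4)
t=0.010: state=(1.007, -0.340)
t=0.020: state=(1.003, -0.350)
t=0.030: state=(1.000, -0.360)
continuing one RK4 step at a time; state shown every 50 steps (Δt=0.5):
t=0.500: state=(0.722, -0.823)
t=1.000: state=(0.179, -1.359)
t=1.500: state=(-0.623, -1.771)
t=2.000: state=(-1.418, -1.195)
t=2.500: state=(-1.722, -0.067)
t=3.000: state=(-1.573, 0.588)
t=3.500: state=(-1.169, 1.025)
t=4.000: state=(-0.529, 1.573)
t=4.500: state=(0.433, 2.244)
t=5.000: state=(1.511, 1.714)
t=5.500: state=(1.960, 0.164)
t=6.000: state=(1.831, -0.561)
t=6.500: state=(1.455, -0.930)
t=7.000: state=(0.890, -1.364)
t=7.500: state=(0.047, -2.046)
t=8.000: state=(-1.099, -2.291)
t=8.500: state=(-1.902, -0.759)
t=8.840: state=(-1.998, 0.104)
largest grid value and its neighbours: x(5.570)=1.96581, x(5.580)=1.96585, x(5.590)=1.96570
parabola through these three points peaks at t≈5.577 with x≈1.96586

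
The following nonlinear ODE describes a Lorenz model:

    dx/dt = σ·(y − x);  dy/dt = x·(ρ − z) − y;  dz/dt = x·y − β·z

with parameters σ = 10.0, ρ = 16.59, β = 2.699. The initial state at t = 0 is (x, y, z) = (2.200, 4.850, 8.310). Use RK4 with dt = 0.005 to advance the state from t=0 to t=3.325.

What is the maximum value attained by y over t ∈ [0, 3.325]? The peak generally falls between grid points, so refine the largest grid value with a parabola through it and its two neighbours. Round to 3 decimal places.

t=0.000: state=(2.200, 4.850, 8.310)
step 1 (dt=0.005): k1=(26.500, 13.366, -11.759), k2=(26.172, 13.948, -11.282), k3=(26.194, 13.937, -11.286), k4=(25.887, 14.512, -10.809); state += dt/6·(k1+2k2+2k3+k4)
t=0.005: state=(2.331, 4.920, 8.254)
t=0.010: state=(2.459, 4.995, 8.202)
t=0.015: state=(2.585, 5.076, 8.155)
continuing one RK4 step at a time; state shown every 40 steps (Δt=0.2):
t=0.200: state=(7.512, 10.602, 11.118)
t=0.400: state=(9.455, 6.916, 21.727)
t=0.600: state=(3.620, 1.934, 16.003)
t=0.800: state=(2.862, 3.470, 10.440)
t=1.000: state=(5.757, 8.060, 9.907)
t=1.200: state=(9.714, 9.832, 18.869)
t=1.400: state=(5.547, 3.081, 18.307)
t=1.600: state=(3.327, 3.416, 12.417)
t=1.800: state=(5.216, 6.958, 10.548)
t=2.000: state=(8.945, 9.932, 16.761)
t=2.200: state=(6.663, 4.375, 18.925)
t=2.400: state=(3.952, 3.704, 13.708)
t=2.600: state=(5.199, 6.580, 11.453)
t=2.800: state=(8.341, 9.385, 15.953)
t=3.000: state=(7.053, 5.221, 18.686)
t=3.200: state=(4.503, 4.122, 14.424)
t=3.325: state=(4.704, 5.359, 12.537)
largest grid value and its neighbours: y(0.265)=11.80155, y(0.270)=11.80405, y(0.275)=11.79052
parabola through these three points peaks at t≈0.268 with y≈11.80500

max y = 11.805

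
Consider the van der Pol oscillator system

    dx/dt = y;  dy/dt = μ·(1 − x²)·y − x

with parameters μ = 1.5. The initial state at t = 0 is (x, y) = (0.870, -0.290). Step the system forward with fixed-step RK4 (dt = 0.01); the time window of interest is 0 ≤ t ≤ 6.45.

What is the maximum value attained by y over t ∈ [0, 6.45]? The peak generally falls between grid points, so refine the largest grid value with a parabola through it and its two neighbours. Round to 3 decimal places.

max y = 3.220

t=0.000: state=(0.870, -0.290)
step 1 (dt=0.01): k1=(-0.290, -0.976), k2=(-0.295, -0.977), k3=(-0.295, -0.977), k4=(-0.300, -0.979); state += dt/6·(k1+2k2+2k3+k4)
t=0.010: state=(0.867, -0.300)
t=0.020: state=(0.864, -0.310)
t=0.030: state=(0.861, -0.319)
continuing one RK4 step at a time; state shown every 25 steps (Δt=0.25):
t=0.250: state=(0.766, -0.547)
t=0.500: state=(0.592, -0.859)
t=0.750: state=(0.327, -1.287)
t=1.000: state=(-0.067, -1.896)
t=1.250: state=(-0.625, -2.528)
t=1.500: state=(-1.264, -2.362)
t=1.750: state=(-1.712, -1.155)
t=2.000: state=(-1.867, -0.191)
t=2.250: state=(-1.854, 0.229)
t=2.500: state=(-1.773, 0.403)
t=2.750: state=(-1.659, 0.501)
t=3.000: state=(-1.523, 0.587)
t=3.250: state=(-1.364, 0.689)
t=3.500: state=(-1.175, 0.833)
t=3.750: state=(-0.941, 1.055)
t=4.000: state=(-0.635, 1.424)
t=4.250: state=(-0.208, 2.051)
t=4.500: state=(0.413, 2.920)
t=4.750: state=(1.196, 3.075)
t=5.000: state=(1.795, 1.554)
t=5.250: state=(2.002, 0.265)
t=5.500: state=(1.997, -0.215)
t=5.750: state=(1.920, -0.377)
t=6.000: state=(1.815, -0.454)
t=6.250: state=(1.694, -0.515)
t=6.450: state=(1.586, -0.569)
largest grid value and its neighbours: y(4.650)=3.21916, y(4.660)=3.21983, y(4.670)=3.21735
parabola through these three points peaks at t≈4.657 with y≈3.21996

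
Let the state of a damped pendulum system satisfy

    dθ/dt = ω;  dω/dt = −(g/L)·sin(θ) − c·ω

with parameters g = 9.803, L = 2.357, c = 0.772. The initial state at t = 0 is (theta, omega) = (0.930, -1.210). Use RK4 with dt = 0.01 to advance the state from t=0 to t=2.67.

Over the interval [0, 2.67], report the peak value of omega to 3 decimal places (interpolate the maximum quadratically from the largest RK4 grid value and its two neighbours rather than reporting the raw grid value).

t=0.000: state=(0.930, -1.210)
step 1 (dt=0.01): k1=(-1.210, -2.400), k2=(-1.222, -2.376), k3=(-1.222, -2.375), k4=(-1.234, -2.351); state += dt/6·(k1+2k2+2k3+k4)
t=0.010: state=(0.918, -1.234)
t=0.020: state=(0.905, -1.257)
t=0.030: state=(0.893, -1.280)
continuing one RK4 step at a time; state shown every 10 steps (Δt=0.1):
t=0.100: state=(0.798, -1.424)
t=0.200: state=(0.647, -1.583)
t=0.300: state=(0.483, -1.680)
t=0.400: state=(0.313, -1.710)
t=0.500: state=(0.144, -1.672)
t=0.600: state=(-0.019, -1.572)
t=0.700: state=(-0.169, -1.417)
t=0.800: state=(-0.301, -1.218)
t=0.900: state=(-0.411, -0.987)
t=1.000: state=(-0.498, -0.737)
t=1.100: state=(-0.559, -0.479)
t=1.200: state=(-0.594, -0.225)
t=1.300: state=(-0.604, 0.018)
t=1.400: state=(-0.591, 0.242)
t=1.500: state=(-0.556, 0.442)
t=1.600: state=(-0.503, 0.612)
t=1.700: state=(-0.435, 0.748)
t=1.800: state=(-0.355, 0.846)
t=1.900: state=(-0.267, 0.906)
t=2.000: state=(-0.175, 0.926)
t=2.100: state=(-0.083, 0.909)
t=2.200: state=(0.005, 0.856)
t=2.300: state=(0.087, 0.774)
t=2.400: state=(0.159, 0.666)
t=2.500: state=(0.220, 0.541)
t=2.600: state=(0.267, 0.404)
t=2.670: state=(0.292, 0.304)
largest grid value and its neighbours: omega(1.990)=0.92579, omega(2.000)=0.92608, omega(2.010)=0.92600
parabola through these three points peaks at t≈2.003 with omega≈0.92610

max omega = 0.926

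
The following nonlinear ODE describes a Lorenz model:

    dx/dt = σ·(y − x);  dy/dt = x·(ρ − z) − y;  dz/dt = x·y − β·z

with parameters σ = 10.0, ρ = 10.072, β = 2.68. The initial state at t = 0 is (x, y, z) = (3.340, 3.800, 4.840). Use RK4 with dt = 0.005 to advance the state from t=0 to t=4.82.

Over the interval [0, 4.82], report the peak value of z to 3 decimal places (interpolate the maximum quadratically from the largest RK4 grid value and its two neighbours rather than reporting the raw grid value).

max z = 11.927

t=0.000: state=(3.340, 3.800, 4.840)
step 1 (dt=0.005): k1=(4.600, 13.675, -0.279), k2=(4.827, 13.703, -0.119), k3=(4.822, 13.705, -0.118), k4=(5.044, 13.734, 0.045); state += dt/6·(k1+2k2+2k3+k4)
t=0.005: state=(3.364, 3.869, 4.839)
t=0.010: state=(3.390, 3.937, 4.840)
t=0.015: state=(3.419, 4.007, 4.843)
continuing one RK4 step at a time; state shown every 40 steps (Δt=0.2):
t=0.200: state=(5.383, 6.679, 6.502)
t=0.400: state=(6.942, 6.778, 11.034)
t=0.600: state=(5.013, 3.777, 11.289)
t=0.800: state=(3.430, 3.142, 8.616)
t=1.000: state=(3.657, 4.109, 6.947)
t=1.200: state=(4.977, 5.745, 7.437)
t=1.400: state=(6.049, 6.164, 9.784)
t=1.600: state=(5.325, 4.662, 10.569)
t=1.800: state=(4.230, 3.919, 9.181)
t=2.000: state=(4.173, 4.396, 7.983)
t=2.200: state=(4.910, 5.348, 8.134)
t=2.400: state=(5.538, 5.639, 9.372)
t=2.600: state=(5.236, 4.901, 9.937)
t=2.800: state=(4.602, 4.384, 9.253)
t=3.000: state=(4.497, 4.603, 8.509)
t=3.200: state=(4.899, 5.144, 8.541)
t=3.400: state=(5.259, 5.328, 9.202)
t=3.600: state=(5.128, 4.957, 9.554)
t=3.800: state=(4.775, 4.640, 9.219)
t=4.000: state=(4.687, 4.735, 8.781)
t=4.200: state=(4.901, 5.037, 8.771)
t=4.400: state=(5.107, 5.152, 9.125)
t=4.600: state=(5.051, 4.964, 9.337)
t=4.800: state=(4.857, 4.777, 9.174)
t=4.820: state=(4.842, 4.770, 9.145)
largest grid value and its neighbours: z(0.495)=11.92378, z(0.500)=11.92689, z(0.505)=11.92594
parabola through these three points peaks at t≈0.501 with z≈11.92703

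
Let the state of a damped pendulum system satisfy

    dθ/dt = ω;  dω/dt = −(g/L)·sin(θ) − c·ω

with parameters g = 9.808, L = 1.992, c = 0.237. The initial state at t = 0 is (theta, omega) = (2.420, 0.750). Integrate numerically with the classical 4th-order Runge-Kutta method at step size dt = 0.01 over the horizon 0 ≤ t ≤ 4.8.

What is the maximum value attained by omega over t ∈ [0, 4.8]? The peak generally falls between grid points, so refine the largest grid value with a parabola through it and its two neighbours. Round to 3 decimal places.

max omega = 3.174

t=0.000: state=(2.420, 0.750)
step 1 (dt=0.01): k1=(0.750, -3.430), k2=(0.733, -3.412), k3=(0.733, -3.413), k4=(0.716, -3.395); state += dt/6·(k1+2k2+2k3+k4)
t=0.010: state=(2.427, 0.716)
t=0.020: state=(2.434, 0.682)
t=0.030: state=(2.441, 0.649)
continuing one RK4 step at a time; state shown every 20 steps (Δt=0.2):
t=0.200: state=(2.505, 0.120)
t=0.400: state=(2.471, -0.463)
t=0.600: state=(2.317, -1.088)
t=0.800: state=(2.028, -1.821)
t=1.000: state=(1.581, -2.662)
t=1.200: state=(0.967, -3.447)
t=1.400: state=(0.230, -3.820)
t=1.600: state=(-0.514, -3.502)
t=1.800: state=(-1.134, -2.635)
t=2.000: state=(-1.556, -1.578)
t=2.200: state=(-1.767, -0.551)
t=2.400: state=(-1.780, 0.413)
t=2.600: state=(-1.604, 1.346)
t=2.800: state=(-1.245, 2.231)
t=3.000: state=(-0.724, 2.925)
t=3.200: state=(-0.105, 3.172)
t=3.400: state=(0.505, 2.830)
t=3.600: state=(0.997, 2.039)
t=3.800: state=(1.308, 1.062)
t=4.000: state=(1.421, 0.069)
t=4.200: state=(1.339, -0.881)
t=4.400: state=(1.074, -1.741)
t=4.600: state=(0.656, -2.393)
t=4.800: state=(0.144, -2.654)
largest grid value and its neighbours: omega(3.170)=3.17255, omega(3.180)=3.17405, omega(3.190)=3.17400
parabola through these three points peaks at t≈3.185 with omega≈3.17422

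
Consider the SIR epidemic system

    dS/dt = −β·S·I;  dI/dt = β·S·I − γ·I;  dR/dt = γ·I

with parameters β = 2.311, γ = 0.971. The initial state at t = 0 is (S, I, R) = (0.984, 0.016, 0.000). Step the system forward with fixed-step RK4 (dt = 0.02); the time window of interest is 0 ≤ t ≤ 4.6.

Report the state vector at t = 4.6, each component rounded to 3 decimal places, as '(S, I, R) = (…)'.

t=0.000: state=(0.984, 0.016, 0.000)
step 1 (dt=0.02): k1=(-0.036, 0.021, 0.016), k2=(-0.037, 0.021, 0.016), k3=(-0.037, 0.021, 0.016), k4=(-0.037, 0.021, 0.016); state += dt/6·(k1+2k2+2k3+k4)
t=0.020: state=(0.983, 0.016, 0.000)
t=0.040: state=(0.983, 0.017, 0.001)
t=0.060: state=(0.982, 0.017, 0.001)
continuing one RK4 step at a time; state shown every 10 steps (Δt=0.2):
t=0.200: state=(0.976, 0.021, 0.004)
t=0.400: state=(0.965, 0.027, 0.008)
t=0.600: state=(0.952, 0.034, 0.014)
t=0.800: state=(0.935, 0.044, 0.022)
t=1.000: state=(0.914, 0.055, 0.031)
t=1.200: state=(0.888, 0.069, 0.043)
t=1.400: state=(0.857, 0.085, 0.058)
t=1.600: state=(0.821, 0.103, 0.076)
t=1.800: state=(0.779, 0.123, 0.098)
t=2.000: state=(0.733, 0.143, 0.124)
t=2.200: state=(0.682, 0.164, 0.154)
t=2.400: state=(0.630, 0.183, 0.188)
t=2.600: state=(0.576, 0.199, 0.225)
t=2.800: state=(0.524, 0.211, 0.265)
t=3.000: state=(0.475, 0.219, 0.306)
t=3.200: state=(0.428, 0.222, 0.349)
t=3.400: state=(0.387, 0.221, 0.392)
t=3.600: state=(0.350, 0.216, 0.435)
t=3.800: state=(0.317, 0.207, 0.476)
t=4.000: state=(0.289, 0.196, 0.515)
t=4.200: state=(0.265, 0.183, 0.552)
t=4.400: state=(0.244, 0.170, 0.586)
t=4.600: state=(0.226, 0.156, 0.618)

(S, I, R) = (0.226, 0.156, 0.618)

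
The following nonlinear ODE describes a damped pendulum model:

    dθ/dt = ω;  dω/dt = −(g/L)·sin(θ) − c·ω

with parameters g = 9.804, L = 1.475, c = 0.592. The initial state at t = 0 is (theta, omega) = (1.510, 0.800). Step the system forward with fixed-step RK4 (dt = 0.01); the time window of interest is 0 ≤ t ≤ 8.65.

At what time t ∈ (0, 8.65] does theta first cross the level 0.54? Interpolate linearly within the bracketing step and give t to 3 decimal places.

t=0.000: state=(1.510, 0.800)
step 1 (dt=0.01): k1=(0.800, -7.108), k2=(0.764, -7.089), k3=(0.765, -7.089), k4=(0.729, -7.069); state += dt/6·(k1+2k2+2k3+k4)
t=0.010: state=(1.518, 0.729)
t=0.020: state=(1.525, 0.659)
t=0.030: state=(1.531, 0.589)
continuing one RK4 step at a time; state shown every 50 steps (Δt=0.5):
t=0.500: state=(1.106, -2.225)
t=0.710: state=(0.554, -2.927)
next step: t=0.720: state=(0.525, -2.944) — theta has crossed 0.54
linear interpolation between t=0.710 (0.55431) and t=0.720 (0.52496) → t≈0.715

t = 0.715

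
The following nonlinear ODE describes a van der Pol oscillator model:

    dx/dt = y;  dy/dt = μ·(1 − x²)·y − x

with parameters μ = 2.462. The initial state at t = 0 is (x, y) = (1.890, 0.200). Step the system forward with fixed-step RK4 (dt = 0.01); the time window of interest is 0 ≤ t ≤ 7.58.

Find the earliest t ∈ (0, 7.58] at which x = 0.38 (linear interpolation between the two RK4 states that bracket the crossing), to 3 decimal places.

t=0.000: state=(1.890, 0.200)
step 1 (dt=0.01): k1=(0.200, -3.157), k2=(0.184, -3.059), k3=(0.185, -3.062), k4=(0.169, -2.967); state += dt/6·(k1+2k2+2k3+k4)
t=0.010: state=(1.892, 0.169)
t=0.020: state=(1.893, 0.141)
t=0.030: state=(1.895, 0.114)
continuing one RK4 step at a time; state shown every 25 steps (Δt=0.25):
t=0.250: state=(1.878, -0.197)
t=0.500: state=(1.815, -0.287)
t=0.750: state=(1.738, -0.324)
t=1.000: state=(1.654, -0.356)
t=1.250: state=(1.560, -0.393)
t=1.500: state=(1.456, -0.443)
t=1.750: state=(1.337, -0.514)
t=2.000: state=(1.196, -0.621)
t=2.250: state=(1.020, -0.800)
t=2.500: state=(0.783, -1.133)
t=2.750: state=(0.423, -1.841)
t=2.770: state=(0.386, -1.927)
next step: t=2.780: state=(0.366, -1.972) — x has crossed 0.38
linear interpolation between t=2.770 (0.38579) and t=2.780 (0.36630) → t≈2.773

t = 2.773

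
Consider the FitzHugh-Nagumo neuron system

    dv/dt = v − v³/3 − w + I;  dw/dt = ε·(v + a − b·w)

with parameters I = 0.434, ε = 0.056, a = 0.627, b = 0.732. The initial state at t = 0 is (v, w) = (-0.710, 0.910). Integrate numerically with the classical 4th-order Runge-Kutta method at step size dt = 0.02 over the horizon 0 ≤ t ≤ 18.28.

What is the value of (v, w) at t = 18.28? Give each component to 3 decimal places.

t=0.000: state=(-0.710, 0.910)
step 1 (dt=0.02): k1=(-1.067, -0.042), k2=(-1.071, -0.043), k3=(-1.072, -0.043), k4=(-1.076, -0.043); state += dt/6·(k1+2k2+2k3+k4)
t=0.020: state=(-0.731, 0.909)
t=0.040: state=(-0.753, 0.908)
t=0.060: state=(-0.775, 0.907)
continuing one RK4 step at a time; state shown every 50 steps (Δt=1):
t=1.000: state=(-1.663, 0.840)
t=2.000: state=(-1.862, 0.742)
t=3.000: state=(-1.843, 0.644)
t=4.000: state=(-1.806, 0.553)
t=5.000: state=(-1.767, 0.467)
t=6.000: state=(-1.728, 0.387)
t=7.000: state=(-1.689, 0.312)
t=8.000: state=(-1.650, 0.242)
t=9.000: state=(-1.611, 0.177)
t=10.000: state=(-1.572, 0.117)
t=11.000: state=(-1.532, 0.062)
t=12.000: state=(-1.493, 0.011)
t=13.000: state=(-1.453, -0.036)
t=14.000: state=(-1.413, -0.079)
t=15.000: state=(-1.372, -0.118)
t=16.000: state=(-1.331, -0.153)
t=17.000: state=(-1.289, -0.184)
t=18.000: state=(-1.245, -0.212)
t=18.280: state=(-1.233, -0.219)

(v, w) = (-1.233, -0.219)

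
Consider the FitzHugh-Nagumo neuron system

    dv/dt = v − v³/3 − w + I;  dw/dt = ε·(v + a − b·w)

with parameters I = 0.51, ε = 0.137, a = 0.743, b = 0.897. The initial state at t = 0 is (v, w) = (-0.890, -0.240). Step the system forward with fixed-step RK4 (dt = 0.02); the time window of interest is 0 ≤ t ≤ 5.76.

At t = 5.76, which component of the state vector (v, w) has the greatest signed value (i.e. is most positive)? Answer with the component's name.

t=0.000: state=(-0.890, -0.240)
step 1 (dt=0.02): k1=(0.095, 0.009), k2=(0.095, 0.009), k3=(0.095, 0.009), k4=(0.095, 0.010); state += dt/6·(k1+2k2+2k3+k4)
t=0.020: state=(-0.888, -0.240)
t=0.040: state=(-0.886, -0.240)
t=0.060: state=(-0.884, -0.239)
continuing one RK4 step at a time; state shown every 10 steps (Δt=0.2):
t=0.200: state=(-0.871, -0.238)
t=0.400: state=(-0.851, -0.235)
t=0.600: state=(-0.831, -0.232)
t=0.800: state=(-0.810, -0.229)
t=1.000: state=(-0.789, -0.225)
t=1.200: state=(-0.766, -0.220)
t=1.400: state=(-0.743, -0.215)
t=1.600: state=(-0.719, -0.210)
t=1.800: state=(-0.693, -0.203)
t=2.000: state=(-0.666, -0.197)
t=2.200: state=(-0.637, -0.190)
t=2.400: state=(-0.606, -0.182)
t=2.600: state=(-0.573, -0.173)
t=2.800: state=(-0.537, -0.164)
t=3.000: state=(-0.498, -0.154)
t=3.200: state=(-0.454, -0.143)
t=3.400: state=(-0.405, -0.131)
t=3.600: state=(-0.350, -0.118)
t=3.800: state=(-0.288, -0.103)
t=4.000: state=(-0.216, -0.088)
t=4.200: state=(-0.133, -0.070)
t=4.400: state=(-0.036, -0.051)
t=4.600: state=(0.077, -0.029)
t=4.800: state=(0.211, -0.004)
t=5.000: state=(0.367, 0.024)
t=5.200: state=(0.545, 0.056)
t=5.400: state=(0.743, 0.092)
t=5.600: state=(0.951, 0.133)
t=5.760: state=(1.115, 0.169)
compare at T: v=1.115, w=0.169

largest component: v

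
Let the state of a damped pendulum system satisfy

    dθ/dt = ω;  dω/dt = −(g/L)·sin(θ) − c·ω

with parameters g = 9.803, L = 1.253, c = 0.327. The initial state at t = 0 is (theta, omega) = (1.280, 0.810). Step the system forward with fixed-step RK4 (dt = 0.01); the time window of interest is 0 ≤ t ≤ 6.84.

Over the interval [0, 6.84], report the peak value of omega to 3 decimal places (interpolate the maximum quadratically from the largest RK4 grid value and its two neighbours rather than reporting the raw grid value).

t=0.000: state=(1.280, 0.810)
step 1 (dt=0.01): k1=(0.810, -7.760), k2=(0.771, -7.756), k3=(0.771, -7.756), k4=(0.732, -7.752); state += dt/6·(k1+2k2+2k3+k4)
t=0.010: state=(1.288, 0.732)
t=0.020: state=(1.295, 0.655)
t=0.030: state=(1.301, 0.578)
continuing one RK4 step at a time; state shown every 25 steps (Δt=0.25):
t=0.250: state=(1.245, -1.063)
t=0.500: state=(0.776, -2.584)
t=0.750: state=(0.035, -3.116)
t=1.000: state=(-0.662, -2.264)
t=1.250: state=(-1.033, -0.642)
t=1.500: state=(-0.980, 1.028)
t=1.750: state=(-0.553, 2.272)
t=2.000: state=(0.073, 2.535)
t=2.250: state=(0.618, 1.670)
t=2.500: state=(0.860, 0.234)
t=2.750: state=(0.738, -1.166)
t=3.000: state=(0.321, -2.041)
t=3.250: state=(-0.203, -1.981)
t=3.500: state=(-0.597, -1.062)
t=3.750: state=(-0.706, 0.200)
t=4.000: state=(-0.511, 1.289)
t=4.250: state=(-0.112, 1.773)
t=4.500: state=(0.305, 1.436)
t=4.750: state=(0.556, 0.505)
t=5.000: state=(0.547, -0.553)
t=5.250: state=(0.304, -1.308)
t=5.500: state=(-0.054, -1.439)
t=5.750: state=(-0.360, -0.918)
t=6.000: state=(-0.483, -0.045)
t=6.250: state=(-0.387, 0.778)
t=6.500: state=(-0.128, 1.206)
t=6.750: state=(0.168, 1.065)
t=6.840: state=(0.256, 0.887)
largest grid value and its neighbours: omega(1.920)=2.58395, omega(1.930)=2.58487, omega(1.940)=2.58377
parabola through these three points peaks at t≈1.930 with omega≈2.58487

max omega = 2.585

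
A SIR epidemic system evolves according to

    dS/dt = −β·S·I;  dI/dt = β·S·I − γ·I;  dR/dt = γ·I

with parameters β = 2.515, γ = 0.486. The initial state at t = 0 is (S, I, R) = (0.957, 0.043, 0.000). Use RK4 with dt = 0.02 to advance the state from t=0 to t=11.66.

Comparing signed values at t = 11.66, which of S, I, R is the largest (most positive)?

largest component: R

t=0.000: state=(0.957, 0.043, 0.000)
step 1 (dt=0.02): k1=(-0.103, 0.083, 0.021), k2=(-0.105, 0.084, 0.021), k3=(-0.105, 0.084, 0.021), k4=(-0.107, 0.086, 0.022); state += dt/6·(k1+2k2+2k3+k4)
t=0.020: state=(0.955, 0.045, 0.000)
t=0.040: state=(0.953, 0.046, 0.001)
t=0.060: state=(0.950, 0.048, 0.001)
continuing one RK4 step at a time; state shown every 25 steps (Δt=0.5):
t=0.500: state=(0.875, 0.107, 0.017)
t=1.000: state=(0.712, 0.231, 0.057)
t=1.500: state=(0.483, 0.385, 0.132)
t=2.000: state=(0.277, 0.483, 0.239)
t=2.500: state=(0.149, 0.492, 0.360)
t=3.000: state=(0.082, 0.444, 0.474)
t=3.500: state=(0.049, 0.377, 0.574)
t=4.000: state=(0.032, 0.311, 0.657)
t=4.500: state=(0.022, 0.252, 0.725)
t=5.000: state=(0.017, 0.203, 0.781)
t=5.500: state=(0.013, 0.162, 0.825)
t=6.000: state=(0.011, 0.129, 0.860)
t=6.500: state=(0.010, 0.102, 0.888)
t=7.000: state=(0.009, 0.081, 0.910)
t=7.500: state=(0.008, 0.064, 0.928)
t=8.000: state=(0.007, 0.051, 0.942)
t=8.500: state=(0.007, 0.040, 0.953)
t=9.000: state=(0.007, 0.032, 0.961)
t=9.500: state=(0.006, 0.025, 0.968)
t=10.000: state=(0.006, 0.020, 0.974)
t=10.500: state=(0.006, 0.016, 0.978)
t=11.000: state=(0.006, 0.012, 0.982)
t=11.500: state=(0.006, 0.010, 0.984)
t=11.660: state=(0.006, 0.009, 0.985)
compare at T: S=0.006, I=0.009, R=0.985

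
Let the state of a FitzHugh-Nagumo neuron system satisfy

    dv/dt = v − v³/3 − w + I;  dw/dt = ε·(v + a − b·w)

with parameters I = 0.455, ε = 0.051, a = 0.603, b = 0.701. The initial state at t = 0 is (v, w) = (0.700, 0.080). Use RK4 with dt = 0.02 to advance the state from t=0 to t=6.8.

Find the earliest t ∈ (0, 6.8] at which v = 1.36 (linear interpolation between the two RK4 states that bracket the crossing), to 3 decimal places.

t = 0.676

t=0.000: state=(0.700, 0.080)
step 1 (dt=0.02): k1=(0.961, 0.064), k2=(0.965, 0.064), k3=(0.965, 0.064), k4=(0.969, 0.065); state += dt/6·(k1+2k2+2k3+k4)
t=0.020: state=(0.719, 0.081)
t=0.040: state=(0.739, 0.083)
t=0.060: state=(0.758, 0.084)
continuing one RK4 step at a time; state shown every 25 steps (Δt=0.5):
t=0.500: state=(1.201, 0.118)
t=0.660: state=(1.346, 0.132)
next step: t=0.680: state=(1.363, 0.134) — v has crossed 1.36
linear interpolation between t=0.660 (1.34646) and t=0.680 (1.36341) → t≈0.676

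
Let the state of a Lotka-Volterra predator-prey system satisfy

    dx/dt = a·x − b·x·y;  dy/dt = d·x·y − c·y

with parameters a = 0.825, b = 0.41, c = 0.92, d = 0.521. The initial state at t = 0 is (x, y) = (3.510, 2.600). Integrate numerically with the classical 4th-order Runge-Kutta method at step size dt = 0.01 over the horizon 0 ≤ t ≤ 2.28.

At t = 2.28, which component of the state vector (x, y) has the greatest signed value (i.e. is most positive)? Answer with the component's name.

t=0.000: state=(3.510, 2.600)
step 1 (dt=0.01): k1=(-0.846, 2.363), k2=(-0.862, 2.368), k3=(-0.862, 2.368), k4=(-0.878, 2.372); state += dt/6·(k1+2k2+2k3+k4)
t=0.010: state=(3.501, 2.624)
t=0.020: state=(3.492, 2.647)
t=0.030: state=(3.483, 2.671)
continuing one RK4 step at a time; state shown every 10 steps (Δt=0.1):
t=0.100: state=(3.410, 2.840)
t=0.200: state=(3.279, 3.084)
t=0.300: state=(3.123, 3.324)
t=0.400: state=(2.945, 3.551)
t=0.500: state=(2.753, 3.758)
t=0.600: state=(2.554, 3.936)
t=0.700: state=(2.353, 4.079)
t=0.800: state=(2.157, 4.184)
t=0.900: state=(1.970, 4.249)
t=1.000: state=(1.796, 4.275)
t=1.100: state=(1.637, 4.264)
t=1.200: state=(1.494, 4.219)
t=1.300: state=(1.367, 4.146)
t=1.400: state=(1.255, 4.049)
t=1.500: state=(1.157, 3.932)
t=1.600: state=(1.072, 3.801)
t=1.700: state=(0.999, 3.658)
t=1.800: state=(0.937, 3.509)
t=1.900: state=(0.884, 3.356)
t=2.000: state=(0.839, 3.202)
t=2.100: state=(0.802, 3.048)
t=2.200: state=(0.771, 2.896)
t=2.280: state=(0.750, 2.777)
compare at T: x=0.750, y=2.777

largest component: y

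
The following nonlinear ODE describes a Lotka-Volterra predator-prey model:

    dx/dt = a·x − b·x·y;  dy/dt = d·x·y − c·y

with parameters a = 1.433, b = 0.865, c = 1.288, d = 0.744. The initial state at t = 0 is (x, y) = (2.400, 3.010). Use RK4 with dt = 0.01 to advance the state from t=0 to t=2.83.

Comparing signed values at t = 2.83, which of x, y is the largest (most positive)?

t=0.000: state=(2.400, 3.010)
step 1 (dt=0.01): k1=(-2.810, 1.498), k2=(-2.809, 1.470), k3=(-2.808, 1.470), k4=(-2.807, 1.442); state += dt/6·(k1+2k2+2k3+k4)
t=0.010: state=(2.372, 3.025)
t=0.020: state=(2.344, 3.039)
t=0.030: state=(2.316, 3.052)
continuing one RK4 step at a time; state shown every 10 steps (Δt=0.1):
t=0.100: state=(2.123, 3.131)
t=0.200: state=(1.863, 3.192)
t=0.300: state=(1.630, 3.195)
t=0.400: state=(1.430, 3.147)
t=0.500: state=(1.261, 3.057)
t=0.600: state=(1.123, 2.937)
t=0.700: state=(1.011, 2.795)
t=0.800: state=(0.923, 2.640)
t=0.900: state=(0.853, 2.479)
t=1.000: state=(0.800, 2.318)
t=1.100: state=(0.761, 2.159)
t=1.200: state=(0.734, 2.007)
t=1.300: state=(0.716, 1.862)
t=1.400: state=(0.708, 1.726)
t=1.500: state=(0.707, 1.599)
t=1.600: state=(0.715, 1.482)
t=1.700: state=(0.729, 1.375)
t=1.800: state=(0.750, 1.277)
t=1.900: state=(0.778, 1.188)
t=2.000: state=(0.813, 1.108)
t=2.100: state=(0.855, 1.037)
t=2.200: state=(0.905, 0.973)
t=2.300: state=(0.963, 0.917)
t=2.400: state=(1.028, 0.868)
t=2.500: state=(1.103, 0.826)
t=2.600: state=(1.187, 0.791)
t=2.700: state=(1.281, 0.762)
t=2.800: state=(1.386, 0.740)
t=2.830: state=(1.419, 0.734)
compare at T: x=1.419, y=0.734

largest component: x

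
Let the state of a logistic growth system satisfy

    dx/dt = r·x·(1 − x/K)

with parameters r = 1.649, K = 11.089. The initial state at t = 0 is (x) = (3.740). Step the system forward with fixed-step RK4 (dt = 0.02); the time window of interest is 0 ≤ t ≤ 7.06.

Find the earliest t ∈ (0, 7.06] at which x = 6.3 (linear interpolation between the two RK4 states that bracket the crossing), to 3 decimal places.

t = 0.576

t=0.000: state=(3.740)
step 1 (dt=0.02): k1=(4.087), k2=(4.109), k3=(4.109), k4=(4.130); state += dt/6·(k1+2k2+2k3+k4)
t=0.020: state=(3.822)
t=0.040: state=(3.905)
t=0.060: state=(3.989)
continuing one RK4 step at a time; state shown every 25 steps (Δt=0.5):
t=0.500: state=(5.957)
t=0.560: state=(6.228)
next step: t=0.580: state=(6.318) — x has crossed 6.3
linear interpolation between t=0.560 (6.22841) and t=0.580 (6.31826) → t≈0.576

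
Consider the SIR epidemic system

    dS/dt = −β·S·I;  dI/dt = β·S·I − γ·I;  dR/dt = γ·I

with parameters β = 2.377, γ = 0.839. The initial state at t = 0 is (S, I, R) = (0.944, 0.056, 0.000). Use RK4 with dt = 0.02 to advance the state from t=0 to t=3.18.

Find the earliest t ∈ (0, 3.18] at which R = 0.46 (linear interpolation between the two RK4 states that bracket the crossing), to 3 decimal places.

t=0.000: state=(0.944, 0.056, 0.000)
step 1 (dt=0.02): k1=(-0.126, 0.079, 0.047), k2=(-0.127, 0.080, 0.048), k3=(-0.127, 0.080, 0.048), k4=(-0.129, 0.081, 0.048); state += dt/6·(k1+2k2+2k3+k4)
t=0.020: state=(0.941, 0.058, 0.001)
t=0.040: state=(0.939, 0.059, 0.002)
t=0.060: state=(0.936, 0.061, 0.003)
continuing one RK4 step at a time; state shown every 10 steps (Δt=0.2):
t=0.200: state=(0.915, 0.074, 0.011)
t=0.400: state=(0.880, 0.095, 0.025)
t=0.600: state=(0.835, 0.121, 0.043)
t=0.800: state=(0.783, 0.151, 0.066)
t=1.000: state=(0.724, 0.183, 0.094)
t=1.200: state=(0.658, 0.214, 0.127)
t=1.400: state=(0.590, 0.244, 0.166)
t=1.600: state=(0.522, 0.269, 0.209)
t=1.800: state=(0.458, 0.287, 0.256)
t=2.000: state=(0.398, 0.297, 0.305)
t=2.200: state=(0.345, 0.300, 0.355)
t=2.400: state=(0.300, 0.295, 0.405)
t=2.600: state=(0.261, 0.285, 0.454)
t=2.620: state=(0.258, 0.284, 0.458)
next step: t=2.640: state=(0.254, 0.283, 0.463) — R has crossed 0.46
linear interpolation between t=2.620 (0.45836) and t=2.640 (0.46312) → t≈2.627

t = 2.627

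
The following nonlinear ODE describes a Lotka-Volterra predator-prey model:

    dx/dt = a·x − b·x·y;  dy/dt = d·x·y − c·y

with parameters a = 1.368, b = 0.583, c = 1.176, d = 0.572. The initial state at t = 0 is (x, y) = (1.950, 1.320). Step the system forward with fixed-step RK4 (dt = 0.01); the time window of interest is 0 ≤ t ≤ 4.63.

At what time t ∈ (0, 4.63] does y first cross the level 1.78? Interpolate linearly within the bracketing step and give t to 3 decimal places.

t=0.000: state=(1.950, 1.320)
step 1 (dt=0.01): k1=(1.167, -0.080), k2=(1.171, -0.076), k3=(1.171, -0.076), k4=(1.175, -0.071); state += dt/6·(k1+2k2+2k3+k4)
t=0.010: state=(1.962, 1.319)
t=0.020: state=(1.973, 1.319)
t=0.030: state=(1.985, 1.318)
continuing one RK4 step at a time; state shown every 20 steps (Δt=0.2):
t=0.200: state=(2.198, 1.322)
t=0.400: state=(2.472, 1.365)
t=0.600: state=(2.759, 1.455)
t=0.800: state=(3.036, 1.603)
t=0.960: state=(3.231, 1.769)
next step: t=0.970: state=(3.241, 1.781) — y has crossed 1.78
linear interpolation between t=0.960 (1.76929) and t=0.970 (1.78127) → t≈0.969

t = 0.969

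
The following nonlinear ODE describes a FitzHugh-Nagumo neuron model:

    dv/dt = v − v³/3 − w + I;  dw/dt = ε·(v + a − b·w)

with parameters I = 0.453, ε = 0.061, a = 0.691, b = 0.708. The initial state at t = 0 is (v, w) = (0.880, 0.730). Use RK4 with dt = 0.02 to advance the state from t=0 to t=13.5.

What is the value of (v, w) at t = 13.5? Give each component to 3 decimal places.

t=0.000: state=(0.880, 0.730)
step 1 (dt=0.02): k1=(0.376, 0.064), k2=(0.376, 0.065), k3=(0.376, 0.065), k4=(0.376, 0.065); state += dt/6·(k1+2k2+2k3+k4)
t=0.020: state=(0.888, 0.731)
t=0.040: state=(0.895, 0.733)
t=0.060: state=(0.903, 0.734)
continuing one RK4 step at a time; state shown every 25 steps (Δt=0.5):
t=0.500: state=(1.065, 0.765)
t=1.000: state=(1.220, 0.804)
t=1.500: state=(1.325, 0.846)
t=2.000: state=(1.380, 0.890)
t=2.500: state=(1.397, 0.933)
t=3.000: state=(1.391, 0.977)
t=3.500: state=(1.370, 1.018)
t=4.000: state=(1.340, 1.058)
t=4.500: state=(1.304, 1.096)
t=5.000: state=(1.262, 1.132)
t=5.500: state=(1.216, 1.167)
t=6.000: state=(1.165, 1.198)
t=6.500: state=(1.108, 1.228)
t=7.000: state=(1.044, 1.255)
t=7.500: state=(0.970, 1.279)
t=8.000: state=(0.881, 1.301)
t=8.500: state=(0.772, 1.319)
t=9.000: state=(0.628, 1.333)
t=9.500: state=(0.427, 1.341)
t=10.000: state=(0.120, 1.342)
t=10.500: state=(-0.376, 1.331)
t=11.000: state=(-1.091, 1.302)
t=11.500: state=(-1.709, 1.252)
t=12.000: state=(-1.951, 1.190)
t=12.500: state=(-1.997, 1.125)
t=13.000: state=(-1.990, 1.062)
t=13.500: state=(-1.973, 1.000)

(v, w) = (-1.973, 1.000)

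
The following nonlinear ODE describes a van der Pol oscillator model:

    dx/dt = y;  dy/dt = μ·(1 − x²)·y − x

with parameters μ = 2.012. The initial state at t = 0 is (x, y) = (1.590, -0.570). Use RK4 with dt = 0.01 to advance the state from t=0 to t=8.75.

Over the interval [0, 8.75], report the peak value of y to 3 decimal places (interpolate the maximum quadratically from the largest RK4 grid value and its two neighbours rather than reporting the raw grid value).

max y = 3.832

t=0.000: state=(1.590, -0.570)
step 1 (dt=0.01): k1=(-0.570, 0.162), k2=(-0.569, 0.152), k3=(-0.569, 0.153), k4=(-0.568, 0.143); state += dt/6·(k1+2k2+2k3+k4)
t=0.010: state=(1.584, -0.568)
t=0.020: state=(1.579, -0.567)
t=0.030: state=(1.573, -0.566)
continuing one RK4 step at a time; state shown every 50 steps (Δt=0.5):
t=0.500: state=(1.296, -0.649)
t=1.000: state=(0.894, -1.032)
t=1.500: state=(0.108, -2.414)
t=2.000: state=(-1.561, -2.875)
t=2.500: state=(-2.017, 0.118)
t=3.000: state=(-1.883, 0.339)
t=3.500: state=(-1.697, 0.408)
t=4.000: state=(-1.469, 0.511)
t=4.500: state=(-1.168, 0.722)
t=5.000: state=(-0.688, 1.314)
t=5.500: state=(0.392, 3.344)
t=6.000: state=(1.904, 1.172)
t=6.500: state=(1.981, -0.257)
t=7.000: state=(1.820, -0.363)
t=7.500: state=(1.621, -0.438)
t=8.000: state=(1.373, -0.568)
t=8.500: state=(1.028, -0.860)
t=8.750: state=(0.777, -1.178)
largest grid value and its neighbours: y(5.640)=3.82927, y(5.650)=3.83182, y(5.660)=3.82843
parabola through these three points peaks at t≈5.649 with y≈3.83183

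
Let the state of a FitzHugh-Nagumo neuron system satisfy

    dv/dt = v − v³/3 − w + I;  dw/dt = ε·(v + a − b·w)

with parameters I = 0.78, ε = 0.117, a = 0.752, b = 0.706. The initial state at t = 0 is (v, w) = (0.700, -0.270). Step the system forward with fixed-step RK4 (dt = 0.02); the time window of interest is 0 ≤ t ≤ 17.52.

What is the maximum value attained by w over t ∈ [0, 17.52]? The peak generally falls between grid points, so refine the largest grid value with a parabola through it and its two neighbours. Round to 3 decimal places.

max w = 1.720

t=0.000: state=(0.700, -0.270)
step 1 (dt=0.02): k1=(1.636, 0.192), k2=(1.642, 0.194), k3=(1.642, 0.194), k4=(1.648, 0.196); state += dt/6·(k1+2k2+2k3+k4)
t=0.020: state=(0.733, -0.266)
t=0.040: state=(0.766, -0.262)
t=0.060: state=(0.799, -0.258)
continuing one RK4 step at a time; state shown every 50 steps (Δt=1):
t=1.000: state=(1.905, -0.003)
t=2.000: state=(1.961, 0.302)
t=3.000: state=(1.867, 0.578)
t=4.000: state=(1.764, 0.821)
t=5.000: state=(1.656, 1.032)
t=6.000: state=(1.543, 1.214)
t=7.000: state=(1.423, 1.369)
t=8.000: state=(1.289, 1.497)
t=9.000: state=(1.134, 1.599)
t=10.000: state=(0.937, 1.673)
t=11.000: state=(0.644, 1.715)
t=12.000: state=(0.074, 1.708)
t=13.000: state=(-1.197, 1.600)
t=14.000: state=(-1.927, 1.368)
t=15.000: state=(-1.913, 1.127)
t=16.000: state=(-1.831, 0.911)
t=17.000: state=(-1.746, 0.723)
t=17.520: state=(-1.701, 0.635)
largest grid value and its neighbours: w(11.400)=1.71984, w(11.420)=1.71984, w(11.440)=1.71983
parabola through these three points peaks at t≈11.414 with w≈1.71985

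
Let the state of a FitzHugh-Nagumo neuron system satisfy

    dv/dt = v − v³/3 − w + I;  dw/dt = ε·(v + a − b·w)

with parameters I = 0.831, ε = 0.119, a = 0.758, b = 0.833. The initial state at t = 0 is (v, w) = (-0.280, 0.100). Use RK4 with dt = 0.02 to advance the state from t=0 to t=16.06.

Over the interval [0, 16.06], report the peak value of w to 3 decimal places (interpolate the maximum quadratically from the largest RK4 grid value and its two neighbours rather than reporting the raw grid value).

max w = 1.703

t=0.000: state=(-0.280, 0.100)
step 1 (dt=0.02): k1=(0.458, 0.047), k2=(0.462, 0.047), k3=(0.462, 0.047), k4=(0.466, 0.048); state += dt/6·(k1+2k2+2k3+k4)
t=0.020: state=(-0.271, 0.101)
t=0.040: state=(-0.261, 0.102)
t=0.060: state=(-0.252, 0.103)
continuing one RK4 step at a time; state shown every 50 steps (Δt=1):
t=1.000: state=(0.447, 0.181)
t=2.000: state=(1.564, 0.367)
t=3.000: state=(1.833, 0.618)
t=4.000: state=(1.767, 0.851)
t=5.000: state=(1.669, 1.051)
t=6.000: state=(1.566, 1.221)
t=7.000: state=(1.460, 1.363)
t=8.000: state=(1.348, 1.479)
t=9.000: state=(1.226, 1.571)
t=10.000: state=(1.088, 1.640)
t=11.000: state=(0.919, 1.685)
t=12.000: state=(0.682, 1.703)
t=13.000: state=(0.265, 1.684)
t=14.000: state=(-0.682, 1.594)
t=15.000: state=(-1.771, 1.380)
t=16.000: state=(-1.884, 1.124)
t=16.060: state=(-1.881, 1.109)
largest grid value and its neighbours: w(12.040)=1.70320, w(12.060)=1.70322, w(12.080)=1.70322
parabola through these three points peaks at t≈12.070 with w≈1.70322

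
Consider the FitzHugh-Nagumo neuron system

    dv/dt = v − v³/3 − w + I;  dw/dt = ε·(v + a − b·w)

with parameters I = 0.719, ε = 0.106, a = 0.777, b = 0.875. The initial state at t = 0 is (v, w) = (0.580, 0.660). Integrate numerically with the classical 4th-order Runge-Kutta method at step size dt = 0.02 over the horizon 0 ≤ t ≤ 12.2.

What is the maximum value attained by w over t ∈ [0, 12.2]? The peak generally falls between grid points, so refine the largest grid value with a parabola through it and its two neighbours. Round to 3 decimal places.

t=0.000: state=(0.580, 0.660)
step 1 (dt=0.02): k1=(0.574, 0.083), k2=(0.577, 0.083), k3=(0.577, 0.083), k4=(0.580, 0.084); state += dt/6·(k1+2k2+2k3+k4)
t=0.020: state=(0.592, 0.662)
t=0.040: state=(0.603, 0.663)
t=0.060: state=(0.615, 0.665)
continuing one RK4 step at a time; state shown every 25 steps (Δt=0.5):
t=0.500: state=(0.896, 0.708)
t=1.000: state=(1.213, 0.771)
t=1.500: state=(1.437, 0.846)
t=2.000: state=(1.542, 0.925)
t=2.500: state=(1.567, 1.004)
t=3.000: state=(1.551, 1.080)
t=3.500: state=(1.517, 1.151)
t=4.000: state=(1.474, 1.216)
t=4.500: state=(1.427, 1.277)
t=5.000: state=(1.376, 1.332)
t=5.500: state=(1.322, 1.381)
t=6.000: state=(1.265, 1.426)
t=6.500: state=(1.205, 1.466)
t=7.000: state=(1.140, 1.500)
t=7.500: state=(1.069, 1.530)
t=8.000: state=(0.990, 1.554)
t=8.500: state=(0.899, 1.573)
t=9.000: state=(0.791, 1.586)
t=9.500: state=(0.654, 1.591)
t=10.000: state=(0.471, 1.589)
t=10.500: state=(0.204, 1.575)
t=11.000: state=(-0.211, 1.545)
t=11.500: state=(-0.834, 1.488)
t=12.000: state=(-1.492, 1.400)
t=12.200: state=(-1.674, 1.357)
largest grid value and its neighbours: w(9.600)=1.59170, w(9.620)=1.59171, w(9.640)=1.59170
parabola through these three points peaks at t≈9.620 with w≈1.59171

max w = 1.592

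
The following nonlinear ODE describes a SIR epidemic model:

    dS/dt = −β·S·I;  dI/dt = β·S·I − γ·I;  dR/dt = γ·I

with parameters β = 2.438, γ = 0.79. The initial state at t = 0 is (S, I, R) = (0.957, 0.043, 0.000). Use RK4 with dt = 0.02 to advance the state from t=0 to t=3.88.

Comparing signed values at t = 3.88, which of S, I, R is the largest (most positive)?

largest component: R

t=0.000: state=(0.957, 0.043, 0.000)
step 1 (dt=0.02): k1=(-0.100, 0.066, 0.034), k2=(-0.102, 0.067, 0.034), k3=(-0.102, 0.067, 0.035), k4=(-0.103, 0.068, 0.035); state += dt/6·(k1+2k2+2k3+k4)
t=0.020: state=(0.955, 0.044, 0.001)
t=0.040: state=(0.953, 0.046, 0.001)
t=0.060: state=(0.951, 0.047, 0.002)
continuing one RK4 step at a time; state shown every 10 steps (Δt=0.2):
t=0.200: state=(0.934, 0.058, 0.008)
t=0.400: state=(0.904, 0.078, 0.019)
t=0.600: state=(0.865, 0.102, 0.033)
t=0.800: state=(0.817, 0.132, 0.051)
t=1.000: state=(0.760, 0.165, 0.075)
t=1.200: state=(0.695, 0.201, 0.104)
t=1.400: state=(0.625, 0.237, 0.138)
t=1.600: state=(0.552, 0.270, 0.178)
t=1.800: state=(0.481, 0.296, 0.223)
t=2.000: state=(0.414, 0.314, 0.271)
t=2.200: state=(0.354, 0.324, 0.322)
t=2.400: state=(0.302, 0.324, 0.373)
t=2.600: state=(0.259, 0.317, 0.424)
t=2.800: state=(0.222, 0.305, 0.473)
t=3.000: state=(0.192, 0.288, 0.520)
t=3.200: state=(0.168, 0.268, 0.564)
t=3.400: state=(0.148, 0.247, 0.605)
t=3.600: state=(0.132, 0.226, 0.642)
t=3.800: state=(0.119, 0.205, 0.676)
t=3.880: state=(0.114, 0.197, 0.689)
compare at T: S=0.114, I=0.197, R=0.689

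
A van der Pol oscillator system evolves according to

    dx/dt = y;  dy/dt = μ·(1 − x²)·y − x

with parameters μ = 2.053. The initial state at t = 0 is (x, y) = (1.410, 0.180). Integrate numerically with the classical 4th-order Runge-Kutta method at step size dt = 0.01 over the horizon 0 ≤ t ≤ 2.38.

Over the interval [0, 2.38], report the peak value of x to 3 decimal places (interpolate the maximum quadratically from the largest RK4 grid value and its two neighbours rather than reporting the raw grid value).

max x = 1.420

t=0.000: state=(1.410, 0.180)
step 1 (dt=0.01): k1=(0.180, -1.775), k2=(0.171, -1.759), k3=(0.171, -1.759), k4=(0.162, -1.743); state += dt/6·(k1+2k2+2k3+k4)
t=0.010: state=(1.412, 0.162)
t=0.020: state=(1.413, 0.145)
t=0.030: state=(1.415, 0.128)
continuing one RK4 step at a time; state shown every 10 steps (Δt=0.1):
t=0.100: state=(1.420, 0.019)
t=0.200: state=(1.415, -0.113)
t=0.300: state=(1.398, -0.220)
t=0.400: state=(1.371, -0.309)
t=0.500: state=(1.337, -0.385)
t=0.600: state=(1.295, -0.453)
t=0.700: state=(1.246, -0.519)
t=0.800: state=(1.191, -0.586)
t=0.900: state=(1.129, -0.658)
t=1.000: state=(1.059, -0.739)
t=1.100: state=(0.980, -0.835)
t=1.200: state=(0.891, -0.951)
t=1.300: state=(0.789, -1.097)
t=1.400: state=(0.671, -1.283)
t=1.500: state=(0.531, -1.527)
t=1.600: state=(0.363, -1.847)
t=1.700: state=(0.158, -2.264)
t=1.800: state=(-0.093, -2.780)
t=1.900: state=(-0.400, -3.342)
t=2.000: state=(-0.757, -3.765)
t=2.100: state=(-1.138, -3.740)
t=2.200: state=(-1.484, -3.091)
t=2.300: state=(-1.743, -2.072)
t=2.380: state=(-1.877, -1.301)
largest grid value and its neighbours: x(0.100)=1.41966, x(0.110)=1.41977, x(0.120)=1.41974
parabola through these three points peaks at t≈0.113 with x≈1.41978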